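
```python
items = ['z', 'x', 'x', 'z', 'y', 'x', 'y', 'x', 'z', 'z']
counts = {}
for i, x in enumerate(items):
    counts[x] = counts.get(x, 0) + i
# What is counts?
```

Initial: counts = {}, items = ['z', 'x', 'x', 'z', 'y', 'x', 'y', 'x', 'z', 'z']
i=0, x='z': counts = {'z': 0}
i=1, x='x': counts = {'z': 0, 'x': 1}
i=2, x='x': counts = {'z': 0, 'x': 3}
i=3, x='z': counts = {'z': 3, 'x': 3}
i=4, x='y': counts = {'z': 3, 'x': 3, 'y': 4}
i=5, x='x': counts = {'z': 3, 'x': 8, 'y': 4}
i=6, x='y': counts = {'z': 3, 'x': 8, 'y': 10}
i=7, x='x': counts = {'z': 3, 'x': 15, 'y': 10}
i=8, x='z': counts = {'z': 11, 'x': 15, 'y': 10}
i=9, x='z': counts = {'z': 20, 'x': 15, 'y': 10}

{'z': 20, 'x': 15, 'y': 10}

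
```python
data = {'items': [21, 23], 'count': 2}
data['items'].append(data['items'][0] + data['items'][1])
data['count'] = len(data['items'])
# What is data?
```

After line 1: data = {'items': [21, 23], 'count': 2}
After line 2 (append 21 + 23 = 44): data = {'items': [21, 23, 44], 'count': 2}
After line 3 (count = len(items) = 3): data = {'items': [21, 23, 44], 'count': 3}

{'items': [21, 23, 44], 'count': 3}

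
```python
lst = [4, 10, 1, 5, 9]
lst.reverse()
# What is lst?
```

[9, 5, 1, 10, 4]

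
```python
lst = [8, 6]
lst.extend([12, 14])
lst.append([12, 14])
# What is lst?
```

After line 1: lst = [8, 6]
After line 2 (extend unpacks [12, 14]): lst = [8, 6, 12, 14]
After line 3 (append adds [12, 14] as single element): lst = [8, 6, 12, 14, [12, 14]]

[8, 6, 12, 14, [12, 14]]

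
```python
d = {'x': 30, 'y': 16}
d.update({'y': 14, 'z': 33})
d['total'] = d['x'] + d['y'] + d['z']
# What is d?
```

After line 1: d = {'x': 30, 'y': 16}
After line 2 (y overwritten, z added): d = {'x': 30, 'y': 14, 'z': 33}
After line 3 (total = 30 + 14 + 33 = 77): d = {'x': 30, 'y': 14, 'z': 33, 'total': 77}

{'x': 30, 'y': 14, 'z': 33, 'total': 77}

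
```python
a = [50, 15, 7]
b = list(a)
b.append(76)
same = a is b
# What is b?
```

After line 1: a = [50, 15, 7]
After line 2 (b = list(a) is a shallow copy, new object): a = [50, 15, 7], b = [50, 15, 7]
After line 3 (append only mutates b): a = [50, 15, 7], b = [50, 15, 7, 76]
After line 4 (same = a is b; different objects -> False): same = False

[50, 15, 7, 76]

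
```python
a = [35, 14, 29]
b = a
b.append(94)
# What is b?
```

After line 1: a = [35, 14, 29]
After line 2 (b = a is an alias, same object): a = [35, 14, 29], b = [35, 14, 29]
After line 3 (b.append mutates the shared list): a = [35, 14, 29, 94], b = [35, 14, 29, 94]

[35, 14, 29, 94]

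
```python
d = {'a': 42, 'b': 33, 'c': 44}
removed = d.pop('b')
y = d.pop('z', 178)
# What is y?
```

After line 1: d = {'a': 42, 'b': 33, 'c': 44}
After line 2 (pop 'b' returns 33): d = {'a': 42, 'c': 44}, removed = 33
After line 3 (pop 'z' missing, returns default 178): d = {'a': 42, 'c': 44}, y = 178

178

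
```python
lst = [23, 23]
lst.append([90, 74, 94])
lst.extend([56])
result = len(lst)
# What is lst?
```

After line 1: lst = [23, 23]
After line 2 (append adds [90, 74, 94] as single element): lst = [23, 23, [90, 74, 94]]
After line 3 (extend unpacks [56], adds 56): lst = [23, 23, [90, 74, 94], 56]
After line 4: result = len(lst) = 4

[23, 23, [90, 74, 94], 56]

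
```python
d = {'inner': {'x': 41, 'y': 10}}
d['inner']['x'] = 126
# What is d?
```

After line 1: d = {'inner': {'x': 41, 'y': 10}}
After line 2 (inner x overwritten): d = {'inner': {'x': 126, 'y': 10}}

{'inner': {'x': 126, 'y': 10}}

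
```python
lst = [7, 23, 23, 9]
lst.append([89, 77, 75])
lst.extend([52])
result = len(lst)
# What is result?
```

After line 1: lst = [7, 23, 23, 9]
After line 2 (append adds [89, 77, 75] as single element): lst = [7, 23, 23, 9, [89, 77, 75]]
After line 3 (extend unpacks [52], adds 52): lst = [7, 23, 23, 9, [89, 77, 75], 52]
After line 4: result = len(lst) = 6

6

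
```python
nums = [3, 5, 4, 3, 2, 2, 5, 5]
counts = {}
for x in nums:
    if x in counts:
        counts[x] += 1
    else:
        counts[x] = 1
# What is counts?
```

Initial: counts = {}, nums = [3, 5, 4, 3, 2, 2, 5, 5]
See 3: counts = {3: 1}
See 5: counts = {3: 1, 5: 1}
See 4: counts = {3: 1, 5: 1, 4: 1}
See 3: counts = {3: 2, 5: 1, 4: 1}
See 2: counts = {3: 2, 5: 1, 4: 1, 2: 1}
See 2: counts = {3: 2, 5: 1, 4: 1, 2: 2}
See 5: counts = {3: 2, 5: 2, 4: 1, 2: 2}
See 5: counts = {3: 2, 5: 3, 4: 1, 2: 2}

{3: 2, 5: 3, 4: 1, 2: 2}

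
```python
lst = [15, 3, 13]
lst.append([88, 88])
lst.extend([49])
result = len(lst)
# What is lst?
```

After line 1: lst = [15, 3, 13]
After line 2 (append adds [88, 88] as single element): lst = [15, 3, 13, [88, 88]]
After line 3 (extend unpacks [49], adds 49): lst = [15, 3, 13, [88, 88], 49]
After line 4: result = len(lst) = 5

[15, 3, 13, [88, 88], 49]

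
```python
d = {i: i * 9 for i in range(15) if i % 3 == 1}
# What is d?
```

{1: 9, 4: 36, 7: 63, 10: 90, 13: 117}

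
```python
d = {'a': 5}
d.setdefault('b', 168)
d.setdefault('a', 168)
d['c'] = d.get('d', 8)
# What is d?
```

After line 1: d = {'a': 5}
After line 2 (setdefault adds 'b'=168): d = {'a': 5, 'b': 168}
After line 3 (setdefault 'a' no-op, already exists): d = {'a': 5, 'b': 168}
After line 4 (get('d', 8) returns default since 'd' not in d): d = {'a': 5, 'b': 168, 'c': 8}

{'a': 5, 'b': 168, 'c': 8}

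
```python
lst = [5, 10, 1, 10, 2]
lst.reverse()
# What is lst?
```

[2, 10, 1, 10, 5]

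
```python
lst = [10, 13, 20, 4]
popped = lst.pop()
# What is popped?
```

4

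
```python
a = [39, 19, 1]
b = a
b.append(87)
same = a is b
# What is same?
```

After line 1: a = [39, 19, 1]
After line 2 (b = a is an alias, same object): a = [39, 19, 1], b = [39, 19, 1]
After line 3 (b.append mutates the shared list): a = [39, 19, 1, 87], b = [39, 19, 1, 87]
After line 4 (same = a is b; same object -> True): same = True

True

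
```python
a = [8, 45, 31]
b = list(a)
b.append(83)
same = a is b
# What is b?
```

After line 1: a = [8, 45, 31]
After line 2 (b = list(a) is a shallow copy, new object): a = [8, 45, 31], b = [8, 45, 31]
After line 3 (append only mutates b): a = [8, 45, 31], b = [8, 45, 31, 83]
After line 4 (same = a is b; different objects -> False): same = False

[8, 45, 31, 83]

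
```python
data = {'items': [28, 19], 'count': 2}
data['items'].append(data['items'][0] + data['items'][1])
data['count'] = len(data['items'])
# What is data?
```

After line 1: data = {'items': [28, 19], 'count': 2}
After line 2 (append 28 + 19 = 47): data = {'items': [28, 19, 47], 'count': 2}
After line 3 (count = len(items) = 3): data = {'items': [28, 19, 47], 'count': 3}

{'items': [28, 19, 47], 'count': 3}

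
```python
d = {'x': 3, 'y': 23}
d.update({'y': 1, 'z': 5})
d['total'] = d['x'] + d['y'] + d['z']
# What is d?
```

After line 1: d = {'x': 3, 'y': 23}
After line 2 (y overwritten, z added): d = {'x': 3, 'y': 1, 'z': 5}
After line 3 (total = 3 + 1 + 5 = 9): d = {'x': 3, 'y': 1, 'z': 5, 'total': 9}

{'x': 3, 'y': 1, 'z': 5, 'total': 9}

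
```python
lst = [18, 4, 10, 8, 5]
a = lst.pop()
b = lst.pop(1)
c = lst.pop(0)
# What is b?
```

After line 1: lst = [18, 4, 10, 8, 5]
After line 2 (pop() -> a = 5): lst = [18, 4, 10, 8]
After line 3 (pop(1) -> b = 4): lst = [18, 10, 8]
After line 4 (pop(0) -> c = 18): lst = [10, 8]

4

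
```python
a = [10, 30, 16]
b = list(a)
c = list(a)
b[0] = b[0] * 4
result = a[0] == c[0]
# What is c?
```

After line 1: a = [10, 30, 16]
After line 2 (b = list(a), copy): a = [10, 30, 16], b = [10, 30, 16]
After line 3 (c = list(a) is a copy, new object): c = [10, 30, 16]
After line 4 (b[0] = 10 * 4 = 40; only b mutates (copy)): a = [10, 30, 16], b = [40, 30, 16], c = [10, 30, 16]
After line 5 (a[0] = 10, c[0] = 10; result = True)

[10, 30, 16]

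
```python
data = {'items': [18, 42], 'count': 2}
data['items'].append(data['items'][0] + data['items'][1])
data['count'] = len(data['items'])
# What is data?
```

After line 1: data = {'items': [18, 42], 'count': 2}
After line 2 (append 18 + 42 = 60): data = {'items': [18, 42, 60], 'count': 2}
After line 3 (count = len(items) = 3): data = {'items': [18, 42, 60], 'count': 3}

{'items': [18, 42, 60], 'count': 3}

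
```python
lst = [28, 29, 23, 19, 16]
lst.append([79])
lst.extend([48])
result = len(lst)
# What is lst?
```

After line 1: lst = [28, 29, 23, 19, 16]
After line 2 (append adds [79] as single element): lst = [28, 29, 23, 19, 16, [79]]
After line 3 (extend unpacks [48], adds 48): lst = [28, 29, 23, 19, 16, [79], 48]
After line 4: result = len(lst) = 7

[28, 29, 23, 19, 16, [79], 48]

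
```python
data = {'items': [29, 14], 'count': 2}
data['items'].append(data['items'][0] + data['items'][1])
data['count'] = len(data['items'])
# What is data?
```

After line 1: data = {'items': [29, 14], 'count': 2}
After line 2 (append 29 + 14 = 43): data = {'items': [29, 14, 43], 'count': 2}
After line 3 (count = len(items) = 3): data = {'items': [29, 14, 43], 'count': 3}

{'items': [29, 14, 43], 'count': 3}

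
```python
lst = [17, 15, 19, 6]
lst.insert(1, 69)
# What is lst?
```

[17, 69, 15, 19, 6]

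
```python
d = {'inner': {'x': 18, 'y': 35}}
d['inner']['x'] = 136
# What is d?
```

After line 1: d = {'inner': {'x': 18, 'y': 35}}
After line 2 (inner x overwritten): d = {'inner': {'x': 136, 'y': 35}}

{'inner': {'x': 136, 'y': 35}}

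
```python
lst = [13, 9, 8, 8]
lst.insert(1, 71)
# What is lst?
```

[13, 71, 9, 8, 8]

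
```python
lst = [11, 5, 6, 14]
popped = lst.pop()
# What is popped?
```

14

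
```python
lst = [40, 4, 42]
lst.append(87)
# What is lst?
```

[40, 4, 42, 87]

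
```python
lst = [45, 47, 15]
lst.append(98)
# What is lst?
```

[45, 47, 15, 98]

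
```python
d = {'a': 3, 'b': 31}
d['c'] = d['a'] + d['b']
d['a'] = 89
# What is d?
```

After line 1: d = {'a': 3, 'b': 31}
After line 2 (d['c'] = 3 + 31): d = {'a': 3, 'b': 31, 'c': 34}
After line 3: d = {'a': 89, 'b': 31, 'c': 34}

{'a': 89, 'b': 31, 'c': 34}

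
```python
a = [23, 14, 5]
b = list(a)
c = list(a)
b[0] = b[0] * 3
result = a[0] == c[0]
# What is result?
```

After line 1: a = [23, 14, 5]
After line 2 (b = list(a), copy): a = [23, 14, 5], b = [23, 14, 5]
After line 3 (c = list(a) is a copy, new object): c = [23, 14, 5]
After line 4 (b[0] = 23 * 3 = 69; only b mutates (copy)): a = [23, 14, 5], b = [69, 14, 5], c = [23, 14, 5]
After line 5 (a[0] = 23, c[0] = 23; result = True)

True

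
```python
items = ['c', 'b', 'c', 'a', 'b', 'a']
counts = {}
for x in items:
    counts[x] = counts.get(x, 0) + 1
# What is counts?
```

Initial: counts = {}, items = ['c', 'b', 'c', 'a', 'b', 'a']
See 'c': counts = {'c': 1}
See 'b': counts = {'c': 1, 'b': 1}
See 'c': counts = {'c': 2, 'b': 1}
See 'a': counts = {'c': 2, 'b': 1, 'a': 1}
See 'b': counts = {'c': 2, 'b': 2, 'a': 1}
See 'a': counts = {'c': 2, 'b': 2, 'a': 2}

{'c': 2, 'b': 2, 'a': 2}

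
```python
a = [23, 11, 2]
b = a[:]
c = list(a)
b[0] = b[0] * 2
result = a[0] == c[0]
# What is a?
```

After line 1: a = [23, 11, 2]
After line 2 (b = a[:], copy): a = [23, 11, 2], b = [23, 11, 2]
After line 3 (c = list(a) is a copy, new object): c = [23, 11, 2]
After line 4 (b[0] = 23 * 2 = 46; only b mutates (copy)): a = [23, 11, 2], b = [46, 11, 2], c = [23, 11, 2]
After line 5 (a[0] = 23, c[0] = 23; result = True)

[23, 11, 2]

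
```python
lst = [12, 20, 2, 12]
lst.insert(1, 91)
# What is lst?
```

[12, 91, 20, 2, 12]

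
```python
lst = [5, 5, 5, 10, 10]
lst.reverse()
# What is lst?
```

[10, 10, 5, 5, 5]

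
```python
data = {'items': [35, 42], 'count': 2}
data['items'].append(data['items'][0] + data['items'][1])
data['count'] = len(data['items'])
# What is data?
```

After line 1: data = {'items': [35, 42], 'count': 2}
After line 2 (append 35 + 42 = 77): data = {'items': [35, 42, 77], 'count': 2}
After line 3 (count = len(items) = 3): data = {'items': [35, 42, 77], 'count': 3}

{'items': [35, 42, 77], 'count': 3}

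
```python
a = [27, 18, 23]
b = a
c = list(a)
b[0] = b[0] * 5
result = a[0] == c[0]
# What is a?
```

After line 1: a = [27, 18, 23]
After line 2 (b = a, alias): a = [27, 18, 23], b = [27, 18, 23]
After line 3 (c = list(a) is a copy, new object): c = [27, 18, 23]
After line 4 (b[0] = 27 * 5 = 135; mutates shared a/b): a = b = [135, 18, 23], c = [27, 18, 23]
After line 5 (a[0] = 135, c[0] = 27; result = False)

[135, 18, 23]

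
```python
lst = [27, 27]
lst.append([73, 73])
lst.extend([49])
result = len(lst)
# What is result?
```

After line 1: lst = [27, 27]
After line 2 (append adds [73, 73] as single element): lst = [27, 27, [73, 73]]
After line 3 (extend unpacks [49], adds 49): lst = [27, 27, [73, 73], 49]
After line 4: result = len(lst) = 4

4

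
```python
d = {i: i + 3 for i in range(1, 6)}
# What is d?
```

{1: 4, 2: 5, 3: 6, 4: 7, 5: 8}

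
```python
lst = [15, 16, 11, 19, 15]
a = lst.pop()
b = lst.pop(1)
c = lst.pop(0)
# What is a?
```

After line 1: lst = [15, 16, 11, 19, 15]
After line 2 (pop() -> a = 15): lst = [15, 16, 11, 19]
After line 3 (pop(1) -> b = 16): lst = [15, 11, 19]
After line 4 (pop(0) -> c = 15): lst = [11, 19]

15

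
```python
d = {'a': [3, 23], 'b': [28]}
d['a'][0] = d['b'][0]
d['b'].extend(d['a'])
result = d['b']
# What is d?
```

After line 1: d = {'a': [3, 23], 'b': [28]}
After line 2 (a[0] = b[0] = 28): d = {'a': [28, 23], 'b': [28]}
After line 3 (b.extend(a) appends [28, 23]): d = {'a': [28, 23], 'b': [28, 28, 23]}
After line 4: result = d['b'] = [28, 28, 23]

{'a': [28, 23], 'b': [28, 28, 23]}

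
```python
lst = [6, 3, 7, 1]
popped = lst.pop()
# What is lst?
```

[6, 3, 7]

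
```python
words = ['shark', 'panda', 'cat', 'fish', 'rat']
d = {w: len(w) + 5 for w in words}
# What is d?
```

{'shark': 10, 'panda': 10, 'cat': 8, 'fish': 9, 'rat': 8}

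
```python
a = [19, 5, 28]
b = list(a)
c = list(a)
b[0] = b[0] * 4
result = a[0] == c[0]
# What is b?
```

After line 1: a = [19, 5, 28]
After line 2 (b = list(a), copy): a = [19, 5, 28], b = [19, 5, 28]
After line 3 (c = list(a) is a copy, new object): c = [19, 5, 28]
After line 4 (b[0] = 19 * 4 = 76; only b mutates (copy)): a = [19, 5, 28], b = [76, 5, 28], c = [19, 5, 28]
After line 5 (a[0] = 19, c[0] = 19; result = True)

[76, 5, 28]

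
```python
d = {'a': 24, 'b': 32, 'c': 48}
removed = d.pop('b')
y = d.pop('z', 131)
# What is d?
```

After line 1: d = {'a': 24, 'b': 32, 'c': 48}
After line 2 (pop 'b' returns 32): d = {'a': 24, 'c': 48}, removed = 32
After line 3 (pop 'z' missing, returns default 131): d = {'a': 24, 'c': 48}, y = 131

{'a': 24, 'c': 48}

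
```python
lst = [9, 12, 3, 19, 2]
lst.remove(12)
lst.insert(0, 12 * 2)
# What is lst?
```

After line 1: lst = [9, 12, 3, 19, 2]
After line 2 (remove first 12): lst = [9, 3, 19, 2]
After line 3 (insert 24 at index 0): lst = [24, 9, 3, 19, 2]

[24, 9, 3, 19, 2]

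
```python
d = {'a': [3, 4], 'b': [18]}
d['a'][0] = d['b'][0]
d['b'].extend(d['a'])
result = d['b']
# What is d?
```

After line 1: d = {'a': [3, 4], 'b': [18]}
After line 2 (a[0] = b[0] = 18): d = {'a': [18, 4], 'b': [18]}
After line 3 (b.extend(a) appends [18, 4]): d = {'a': [18, 4], 'b': [18, 18, 4]}
After line 4: result = d['b'] = [18, 18, 4]

{'a': [18, 4], 'b': [18, 18, 4]}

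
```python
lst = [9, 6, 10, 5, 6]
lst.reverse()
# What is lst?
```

[6, 5, 10, 6, 9]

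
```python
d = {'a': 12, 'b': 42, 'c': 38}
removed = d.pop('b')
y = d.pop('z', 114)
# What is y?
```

After line 1: d = {'a': 12, 'b': 42, 'c': 38}
After line 2 (pop 'b' returns 42): d = {'a': 12, 'c': 38}, removed = 42
After line 3 (pop 'z' missing, returns default 114): d = {'a': 12, 'c': 38}, y = 114

114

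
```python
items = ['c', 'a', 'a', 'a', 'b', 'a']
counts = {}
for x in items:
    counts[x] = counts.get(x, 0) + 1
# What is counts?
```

Initial: counts = {}, items = ['c', 'a', 'a', 'a', 'b', 'a']
See 'c': counts = {'c': 1}
See 'a': counts = {'c': 1, 'a': 1}
See 'a': counts = {'c': 1, 'a': 2}
See 'a': counts = {'c': 1, 'a': 3}
See 'b': counts = {'c': 1, 'a': 3, 'b': 1}
See 'a': counts = {'c': 1, 'a': 4, 'b': 1}

{'c': 1, 'a': 4, 'b': 1}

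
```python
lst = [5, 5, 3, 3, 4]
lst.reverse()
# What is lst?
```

[4, 3, 3, 5, 5]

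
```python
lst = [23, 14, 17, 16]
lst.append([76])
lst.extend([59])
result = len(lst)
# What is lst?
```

After line 1: lst = [23, 14, 17, 16]
After line 2 (append adds [76] as single element): lst = [23, 14, 17, 16, [76]]
After line 3 (extend unpacks [59], adds 59): lst = [23, 14, 17, 16, [76], 59]
After line 4: result = len(lst) = 6

[23, 14, 17, 16, [76], 59]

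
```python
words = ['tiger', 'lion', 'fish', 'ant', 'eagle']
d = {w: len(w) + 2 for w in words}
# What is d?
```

{'tiger': 7, 'lion': 6, 'fish': 6, 'ant': 5, 'eagle': 7}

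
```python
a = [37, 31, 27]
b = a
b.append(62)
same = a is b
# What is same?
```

After line 1: a = [37, 31, 27]
After line 2 (b = a is an alias, same object): a = [37, 31, 27], b = [37, 31, 27]
After line 3 (b.append mutates the shared list): a = [37, 31, 27, 62], b = [37, 31, 27, 62]
After line 4 (same = a is b; same object -> True): same = True

True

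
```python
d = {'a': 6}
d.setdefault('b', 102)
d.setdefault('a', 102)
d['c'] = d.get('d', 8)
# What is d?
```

After line 1: d = {'a': 6}
After line 2 (setdefault adds 'b'=102): d = {'a': 6, 'b': 102}
After line 3 (setdefault 'a' no-op, already exists): d = {'a': 6, 'b': 102}
After line 4 (get('d', 8) returns default since 'd' not in d): d = {'a': 6, 'b': 102, 'c': 8}

{'a': 6, 'b': 102, 'c': 8}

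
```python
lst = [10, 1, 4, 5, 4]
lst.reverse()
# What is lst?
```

[4, 5, 4, 1, 10]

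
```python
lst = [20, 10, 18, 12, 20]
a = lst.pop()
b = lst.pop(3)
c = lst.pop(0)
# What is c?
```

After line 1: lst = [20, 10, 18, 12, 20]
After line 2 (pop() -> a = 20): lst = [20, 10, 18, 12]
After line 3 (pop(3) -> b = 12): lst = [20, 10, 18]
After line 4 (pop(0) -> c = 20): lst = [10, 18]

20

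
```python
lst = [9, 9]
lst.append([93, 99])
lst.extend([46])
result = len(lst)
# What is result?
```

After line 1: lst = [9, 9]
After line 2 (append adds [93, 99] as single element): lst = [9, 9, [93, 99]]
After line 3 (extend unpacks [46], adds 46): lst = [9, 9, [93, 99], 46]
After line 4: result = len(lst) = 4

4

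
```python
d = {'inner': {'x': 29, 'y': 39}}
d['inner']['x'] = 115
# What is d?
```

After line 1: d = {'inner': {'x': 29, 'y': 39}}
After line 2 (inner x overwritten): d = {'inner': {'x': 115, 'y': 39}}

{'inner': {'x': 115, 'y': 39}}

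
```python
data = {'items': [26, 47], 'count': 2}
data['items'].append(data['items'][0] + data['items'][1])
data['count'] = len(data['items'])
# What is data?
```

After line 1: data = {'items': [26, 47], 'count': 2}
After line 2 (append 26 + 47 = 73): data = {'items': [26, 47, 73], 'count': 2}
After line 3 (count = len(items) = 3): data = {'items': [26, 47, 73], 'count': 3}

{'items': [26, 47, 73], 'count': 3}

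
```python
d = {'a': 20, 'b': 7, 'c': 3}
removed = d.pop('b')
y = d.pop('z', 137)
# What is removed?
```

After line 1: d = {'a': 20, 'b': 7, 'c': 3}
After line 2 (pop 'b' returns 7): d = {'a': 20, 'c': 3}, removed = 7
After line 3 (pop 'z' missing, returns default 137): d = {'a': 20, 'c': 3}, y = 137

7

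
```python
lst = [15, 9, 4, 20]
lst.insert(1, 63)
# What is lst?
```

[15, 63, 9, 4, 20]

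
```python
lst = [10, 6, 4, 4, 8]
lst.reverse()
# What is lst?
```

[8, 4, 4, 6, 10]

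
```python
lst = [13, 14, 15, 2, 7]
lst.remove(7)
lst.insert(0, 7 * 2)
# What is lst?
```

After line 1: lst = [13, 14, 15, 2, 7]
After line 2 (remove first 7): lst = [13, 14, 15, 2]
After line 3 (insert 14 at index 0): lst = [14, 13, 14, 15, 2]

[14, 13, 14, 15, 2]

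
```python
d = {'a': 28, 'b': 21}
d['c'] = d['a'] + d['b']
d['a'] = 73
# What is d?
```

After line 1: d = {'a': 28, 'b': 21}
After line 2 (d['c'] = 28 + 21): d = {'a': 28, 'b': 21, 'c': 49}
After line 3: d = {'a': 73, 'b': 21, 'c': 49}

{'a': 73, 'b': 21, 'c': 49}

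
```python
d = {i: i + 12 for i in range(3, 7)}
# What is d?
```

{3: 15, 4: 16, 5: 17, 6: 18}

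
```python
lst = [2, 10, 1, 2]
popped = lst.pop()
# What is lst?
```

[2, 10, 1]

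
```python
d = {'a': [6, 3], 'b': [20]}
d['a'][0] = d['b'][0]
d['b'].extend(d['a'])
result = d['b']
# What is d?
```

After line 1: d = {'a': [6, 3], 'b': [20]}
After line 2 (a[0] = b[0] = 20): d = {'a': [20, 3], 'b': [20]}
After line 3 (b.extend(a) appends [20, 3]): d = {'a': [20, 3], 'b': [20, 20, 3]}
After line 4: result = d['b'] = [20, 20, 3]

{'a': [20, 3], 'b': [20, 20, 3]}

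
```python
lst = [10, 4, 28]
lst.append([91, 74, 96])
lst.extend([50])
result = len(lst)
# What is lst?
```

After line 1: lst = [10, 4, 28]
After line 2 (append adds [91, 74, 96] as single element): lst = [10, 4, 28, [91, 74, 96]]
After line 3 (extend unpacks [50], adds 50): lst = [10, 4, 28, [91, 74, 96], 50]
After line 4: result = len(lst) = 5

[10, 4, 28, [91, 74, 96], 50]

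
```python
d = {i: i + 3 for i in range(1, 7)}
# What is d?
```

{1: 4, 2: 5, 3: 6, 4: 7, 5: 8, 6: 9}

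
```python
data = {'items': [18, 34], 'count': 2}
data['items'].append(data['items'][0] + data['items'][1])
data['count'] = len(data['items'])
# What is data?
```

After line 1: data = {'items': [18, 34], 'count': 2}
After line 2 (append 18 + 34 = 52): data = {'items': [18, 34, 52], 'count': 2}
After line 3 (count = len(items) = 3): data = {'items': [18, 34, 52], 'count': 3}

{'items': [18, 34, 52], 'count': 3}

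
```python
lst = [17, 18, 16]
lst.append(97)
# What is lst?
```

[17, 18, 16, 97]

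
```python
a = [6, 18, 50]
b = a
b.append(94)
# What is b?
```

After line 1: a = [6, 18, 50]
After line 2 (b = a is an alias, same object): a = [6, 18, 50], b = [6, 18, 50]
After line 3 (b.append mutates the shared list): a = [6, 18, 50, 94], b = [6, 18, 50, 94]

[6, 18, 50, 94]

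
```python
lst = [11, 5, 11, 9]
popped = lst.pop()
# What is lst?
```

[11, 5, 11]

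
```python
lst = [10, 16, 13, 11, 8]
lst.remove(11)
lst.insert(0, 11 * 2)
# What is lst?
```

After line 1: lst = [10, 16, 13, 11, 8]
After line 2 (remove first 11): lst = [10, 16, 13, 8]
After line 3 (insert 22 at index 0): lst = [22, 10, 16, 13, 8]

[22, 10, 16, 13, 8]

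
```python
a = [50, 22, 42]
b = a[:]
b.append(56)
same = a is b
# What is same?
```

After line 1: a = [50, 22, 42]
After line 2 (b = a[:] is a shallow copy, new object): a = [50, 22, 42], b = [50, 22, 42]
After line 3 (append only mutates b): a = [50, 22, 42], b = [50, 22, 42, 56]
After line 4 (same = a is b; different objects -> False): same = False

False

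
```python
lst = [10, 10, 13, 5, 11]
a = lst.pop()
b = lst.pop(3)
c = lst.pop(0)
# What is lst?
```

After line 1: lst = [10, 10, 13, 5, 11]
After line 2 (pop() -> a = 11): lst = [10, 10, 13, 5]
After line 3 (pop(3) -> b = 5): lst = [10, 10, 13]
After line 4 (pop(0) -> c = 10): lst = [10, 13]

[10, 13]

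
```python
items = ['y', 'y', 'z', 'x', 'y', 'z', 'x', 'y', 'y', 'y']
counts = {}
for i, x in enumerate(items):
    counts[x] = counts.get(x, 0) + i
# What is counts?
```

Initial: counts = {}, items = ['y', 'y', 'z', 'x', 'y', 'z', 'x', 'y', 'y', 'y']
i=0, x='y': counts = {'y': 0}
i=1, x='y': counts = {'y': 1}
i=2, x='z': counts = {'y': 1, 'z': 2}
i=3, x='x': counts = {'y': 1, 'z': 2, 'x': 3}
i=4, x='y': counts = {'y': 5, 'z': 2, 'x': 3}
i=5, x='z': counts = {'y': 5, 'z': 7, 'x': 3}
i=6, x='x': counts = {'y': 5, 'z': 7, 'x': 9}
i=7, x='y': counts = {'y': 12, 'z': 7, 'x': 9}
i=8, x='y': counts = {'y': 20, 'z': 7, 'x': 9}
i=9, x='y': counts = {'y': 29, 'z': 7, 'x': 9}

{'y': 29, 'z': 7, 'x': 9}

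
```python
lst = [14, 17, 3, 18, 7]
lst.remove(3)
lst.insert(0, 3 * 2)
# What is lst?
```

After line 1: lst = [14, 17, 3, 18, 7]
After line 2 (remove first 3): lst = [14, 17, 18, 7]
After line 3 (insert 6 at index 0): lst = [6, 14, 17, 18, 7]

[6, 14, 17, 18, 7]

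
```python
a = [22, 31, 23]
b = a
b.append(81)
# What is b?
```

After line 1: a = [22, 31, 23]
After line 2 (b = a is an alias, same object): a = [22, 31, 23], b = [22, 31, 23]
After line 3 (b.append mutates the shared list): a = [22, 31, 23, 81], b = [22, 31, 23, 81]

[22, 31, 23, 81]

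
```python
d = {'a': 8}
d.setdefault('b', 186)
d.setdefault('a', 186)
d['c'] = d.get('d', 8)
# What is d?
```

After line 1: d = {'a': 8}
After line 2 (setdefault adds 'b'=186): d = {'a': 8, 'b': 186}
After line 3 (setdefault 'a' no-op, already exists): d = {'a': 8, 'b': 186}
After line 4 (get('d', 8) returns default since 'd' not in d): d = {'a': 8, 'b': 186, 'c': 8}

{'a': 8, 'b': 186, 'c': 8}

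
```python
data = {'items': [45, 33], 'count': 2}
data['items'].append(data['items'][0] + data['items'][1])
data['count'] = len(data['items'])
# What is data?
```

After line 1: data = {'items': [45, 33], 'count': 2}
After line 2 (append 45 + 33 = 78): data = {'items': [45, 33, 78], 'count': 2}
After line 3 (count = len(items) = 3): data = {'items': [45, 33, 78], 'count': 3}

{'items': [45, 33, 78], 'count': 3}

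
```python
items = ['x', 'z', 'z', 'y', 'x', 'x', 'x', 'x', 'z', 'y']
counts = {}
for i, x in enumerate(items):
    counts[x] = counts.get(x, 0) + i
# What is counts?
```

Initial: counts = {}, items = ['x', 'z', 'z', 'y', 'x', 'x', 'x', 'x', 'z', 'y']
i=0, x='x': counts = {'x': 0}
i=1, x='z': counts = {'x': 0, 'z': 1}
i=2, x='z': counts = {'x': 0, 'z': 3}
i=3, x='y': counts = {'x': 0, 'z': 3, 'y': 3}
i=4, x='x': counts = {'x': 4, 'z': 3, 'y': 3}
i=5, x='x': counts = {'x': 9, 'z': 3, 'y': 3}
i=6, x='x': counts = {'x': 15, 'z': 3, 'y': 3}
i=7, x='x': counts = {'x': 22, 'z': 3, 'y': 3}
i=8, x='z': counts = {'x': 22, 'z': 11, 'y': 3}
i=9, x='y': counts = {'x': 22, 'z': 11, 'y': 12}

{'x': 22, 'z': 11, 'y': 12}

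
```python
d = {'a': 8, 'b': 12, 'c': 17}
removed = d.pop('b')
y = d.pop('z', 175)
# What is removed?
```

After line 1: d = {'a': 8, 'b': 12, 'c': 17}
After line 2 (pop 'b' returns 12): d = {'a': 8, 'c': 17}, removed = 12
After line 3 (pop 'z' missing, returns default 175): d = {'a': 8, 'c': 17}, y = 175

12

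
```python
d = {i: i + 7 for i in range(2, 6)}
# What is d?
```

{2: 9, 3: 10, 4: 11, 5: 12}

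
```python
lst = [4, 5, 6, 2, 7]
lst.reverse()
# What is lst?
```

[7, 2, 6, 5, 4]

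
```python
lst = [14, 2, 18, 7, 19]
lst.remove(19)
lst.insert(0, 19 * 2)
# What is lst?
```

After line 1: lst = [14, 2, 18, 7, 19]
After line 2 (remove first 19): lst = [14, 2, 18, 7]
After line 3 (insert 38 at index 0): lst = [38, 14, 2, 18, 7]

[38, 14, 2, 18, 7]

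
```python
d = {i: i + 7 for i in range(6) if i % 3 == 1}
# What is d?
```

{1: 8, 4: 11}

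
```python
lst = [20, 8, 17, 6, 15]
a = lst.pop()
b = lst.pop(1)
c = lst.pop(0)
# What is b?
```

After line 1: lst = [20, 8, 17, 6, 15]
After line 2 (pop() -> a = 15): lst = [20, 8, 17, 6]
After line 3 (pop(1) -> b = 8): lst = [20, 17, 6]
After line 4 (pop(0) -> c = 20): lst = [17, 6]

8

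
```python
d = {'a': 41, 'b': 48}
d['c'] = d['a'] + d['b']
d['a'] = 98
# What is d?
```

After line 1: d = {'a': 41, 'b': 48}
After line 2 (d['c'] = 41 + 48): d = {'a': 41, 'b': 48, 'c': 89}
After line 3: d = {'a': 98, 'b': 48, 'c': 89}

{'a': 98, 'b': 48, 'c': 89}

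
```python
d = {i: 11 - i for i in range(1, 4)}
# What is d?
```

{1: 10, 2: 9, 3: 8}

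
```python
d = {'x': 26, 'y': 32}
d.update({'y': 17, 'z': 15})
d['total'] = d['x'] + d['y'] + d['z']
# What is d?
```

After line 1: d = {'x': 26, 'y': 32}
After line 2 (y overwritten, z added): d = {'x': 26, 'y': 17, 'z': 15}
After line 3 (total = 26 + 17 + 15 = 58): d = {'x': 26, 'y': 17, 'z': 15, 'total': 58}

{'x': 26, 'y': 17, 'z': 15, 'total': 58}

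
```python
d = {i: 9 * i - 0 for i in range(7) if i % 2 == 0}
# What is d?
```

{0: 0, 2: 18, 4: 36, 6: 54}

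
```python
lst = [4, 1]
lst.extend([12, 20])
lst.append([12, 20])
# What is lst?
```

After line 1: lst = [4, 1]
After line 2 (extend unpacks [12, 20]): lst = [4, 1, 12, 20]
After line 3 (append adds [12, 20] as single element): lst = [4, 1, 12, 20, [12, 20]]

[4, 1, 12, 20, [12, 20]]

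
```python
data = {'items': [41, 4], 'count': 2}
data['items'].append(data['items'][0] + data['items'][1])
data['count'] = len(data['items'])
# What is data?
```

After line 1: data = {'items': [41, 4], 'count': 2}
After line 2 (append 41 + 4 = 45): data = {'items': [41, 4, 45], 'count': 2}
After line 3 (count = len(items) = 3): data = {'items': [41, 4, 45], 'count': 3}

{'items': [41, 4, 45], 'count': 3}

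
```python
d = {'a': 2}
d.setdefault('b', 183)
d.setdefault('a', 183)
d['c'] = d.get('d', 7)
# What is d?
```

After line 1: d = {'a': 2}
After line 2 (setdefault adds 'b'=183): d = {'a': 2, 'b': 183}
After line 3 (setdefault 'a' no-op, already exists): d = {'a': 2, 'b': 183}
After line 4 (get('d', 7) returns default since 'd' not in d): d = {'a': 2, 'b': 183, 'c': 7}

{'a': 2, 'b': 183, 'c': 7}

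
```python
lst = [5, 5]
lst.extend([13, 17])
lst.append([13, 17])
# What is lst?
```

After line 1: lst = [5, 5]
After line 2 (extend unpacks [13, 17]): lst = [5, 5, 13, 17]
After line 3 (append adds [13, 17] as single element): lst = [5, 5, 13, 17, [13, 17]]

[5, 5, 13, 17, [13, 17]]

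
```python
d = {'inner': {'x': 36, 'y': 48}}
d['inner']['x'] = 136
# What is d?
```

After line 1: d = {'inner': {'x': 36, 'y': 48}}
After line 2 (inner x overwritten): d = {'inner': {'x': 136, 'y': 48}}

{'inner': {'x': 136, 'y': 48}}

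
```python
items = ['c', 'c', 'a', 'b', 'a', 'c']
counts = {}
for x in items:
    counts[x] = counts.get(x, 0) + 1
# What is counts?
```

Initial: counts = {}, items = ['c', 'c', 'a', 'b', 'a', 'c']
See 'c': counts = {'c': 1}
See 'c': counts = {'c': 2}
See 'a': counts = {'c': 2, 'a': 1}
See 'b': counts = {'c': 2, 'a': 1, 'b': 1}
See 'a': counts = {'c': 2, 'a': 2, 'b': 1}
See 'c': counts = {'c': 3, 'a': 2, 'b': 1}

{'c': 3, 'a': 2, 'b': 1}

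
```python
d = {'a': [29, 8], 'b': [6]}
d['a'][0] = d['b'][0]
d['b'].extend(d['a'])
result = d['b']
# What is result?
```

After line 1: d = {'a': [29, 8], 'b': [6]}
After line 2 (a[0] = b[0] = 6): d = {'a': [6, 8], 'b': [6]}
After line 3 (b.extend(a) appends [6, 8]): d = {'a': [6, 8], 'b': [6, 6, 8]}
After line 4: result = d['b'] = [6, 6, 8]

[6, 6, 8]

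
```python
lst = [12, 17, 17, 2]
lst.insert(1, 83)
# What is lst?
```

[12, 83, 17, 17, 2]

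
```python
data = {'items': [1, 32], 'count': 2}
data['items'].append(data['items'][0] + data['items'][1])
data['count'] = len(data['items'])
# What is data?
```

After line 1: data = {'items': [1, 32], 'count': 2}
After line 2 (append 1 + 32 = 33): data = {'items': [1, 32, 33], 'count': 2}
After line 3 (count = len(items) = 3): data = {'items': [1, 32, 33], 'count': 3}

{'items': [1, 32, 33], 'count': 3}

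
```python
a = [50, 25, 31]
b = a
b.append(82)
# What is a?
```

After line 1: a = [50, 25, 31]
After line 2 (b = a is an alias, same object): a = [50, 25, 31], b = [50, 25, 31]
After line 3 (b.append mutates the shared list): a = [50, 25, 31, 82], b = [50, 25, 31, 82]

[50, 25, 31, 82]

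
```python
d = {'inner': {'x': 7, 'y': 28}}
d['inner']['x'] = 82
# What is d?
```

After line 1: d = {'inner': {'x': 7, 'y': 28}}
After line 2 (inner x overwritten): d = {'inner': {'x': 82, 'y': 28}}

{'inner': {'x': 82, 'y': 28}}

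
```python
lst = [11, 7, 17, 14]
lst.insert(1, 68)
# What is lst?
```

[11, 68, 7, 17, 14]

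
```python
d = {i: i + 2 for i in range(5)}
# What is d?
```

{0: 2, 1: 3, 2: 4, 3: 5, 4: 6}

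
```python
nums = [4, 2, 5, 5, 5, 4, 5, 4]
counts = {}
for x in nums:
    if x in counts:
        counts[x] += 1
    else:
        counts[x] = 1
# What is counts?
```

Initial: counts = {}, nums = [4, 2, 5, 5, 5, 4, 5, 4]
See 4: counts = {4: 1}
See 2: counts = {4: 1, 2: 1}
See 5: counts = {4: 1, 2: 1, 5: 1}
See 5: counts = {4: 1, 2: 1, 5: 2}
See 5: counts = {4: 1, 2: 1, 5: 3}
See 4: counts = {4: 2, 2: 1, 5: 3}
See 5: counts = {4: 2, 2: 1, 5: 4}
See 4: counts = {4: 3, 2: 1, 5: 4}

{4: 3, 2: 1, 5: 4}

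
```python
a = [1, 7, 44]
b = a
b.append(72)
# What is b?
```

After line 1: a = [1, 7, 44]
After line 2 (b = a is an alias, same object): a = [1, 7, 44], b = [1, 7, 44]
After line 3 (b.append mutates the shared list): a = [1, 7, 44, 72], b = [1, 7, 44, 72]

[1, 7, 44, 72]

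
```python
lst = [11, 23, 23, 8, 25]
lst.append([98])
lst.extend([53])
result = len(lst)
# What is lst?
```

After line 1: lst = [11, 23, 23, 8, 25]
After line 2 (append adds [98] as single element): lst = [11, 23, 23, 8, 25, [98]]
After line 3 (extend unpacks [53], adds 53): lst = [11, 23, 23, 8, 25, [98], 53]
After line 4: result = len(lst) = 7

[11, 23, 23, 8, 25, [98], 53]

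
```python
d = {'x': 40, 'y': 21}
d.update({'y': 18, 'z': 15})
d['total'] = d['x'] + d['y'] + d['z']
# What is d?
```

After line 1: d = {'x': 40, 'y': 21}
After line 2 (y overwritten, z added): d = {'x': 40, 'y': 18, 'z': 15}
After line 3 (total = 40 + 18 + 15 = 73): d = {'x': 40, 'y': 18, 'z': 15, 'total': 73}

{'x': 40, 'y': 18, 'z': 15, 'total': 73}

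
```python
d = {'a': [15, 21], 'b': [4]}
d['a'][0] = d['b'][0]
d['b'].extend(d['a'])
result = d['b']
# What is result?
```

After line 1: d = {'a': [15, 21], 'b': [4]}
After line 2 (a[0] = b[0] = 4): d = {'a': [4, 21], 'b': [4]}
After line 3 (b.extend(a) appends [4, 21]): d = {'a': [4, 21], 'b': [4, 4, 21]}
After line 4: result = d['b'] = [4, 4, 21]

[4, 4, 21]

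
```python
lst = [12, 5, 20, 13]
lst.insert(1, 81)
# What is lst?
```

[12, 81, 5, 20, 13]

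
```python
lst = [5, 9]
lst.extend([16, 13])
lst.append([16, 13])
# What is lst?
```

After line 1: lst = [5, 9]
After line 2 (extend unpacks [16, 13]): lst = [5, 9, 16, 13]
After line 3 (append adds [16, 13] as single element): lst = [5, 9, 16, 13, [16, 13]]

[5, 9, 16, 13, [16, 13]]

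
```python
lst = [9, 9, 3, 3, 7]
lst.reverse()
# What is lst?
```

[7, 3, 3, 9, 9]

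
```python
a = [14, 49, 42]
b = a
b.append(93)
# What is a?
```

After line 1: a = [14, 49, 42]
After line 2 (b = a is an alias, same object): a = [14, 49, 42], b = [14, 49, 42]
After line 3 (b.append mutates the shared list): a = [14, 49, 42, 93], b = [14, 49, 42, 93]

[14, 49, 42, 93]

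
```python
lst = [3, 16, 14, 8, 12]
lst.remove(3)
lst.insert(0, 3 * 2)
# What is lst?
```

After line 1: lst = [3, 16, 14, 8, 12]
After line 2 (remove first 3): lst = [16, 14, 8, 12]
After line 3 (insert 6 at index 0): lst = [6, 16, 14, 8, 12]

[6, 16, 14, 8, 12]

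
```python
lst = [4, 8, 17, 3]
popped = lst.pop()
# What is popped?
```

3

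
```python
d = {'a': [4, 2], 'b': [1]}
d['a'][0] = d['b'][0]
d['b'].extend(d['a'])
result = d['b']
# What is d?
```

After line 1: d = {'a': [4, 2], 'b': [1]}
After line 2 (a[0] = b[0] = 1): d = {'a': [1, 2], 'b': [1]}
After line 3 (b.extend(a) appends [1, 2]): d = {'a': [1, 2], 'b': [1, 1, 2]}
After line 4: result = d['b'] = [1, 1, 2]

{'a': [1, 2], 'b': [1, 1, 2]}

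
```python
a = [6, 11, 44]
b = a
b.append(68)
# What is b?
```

After line 1: a = [6, 11, 44]
After line 2 (b = a is an alias, same object): a = [6, 11, 44], b = [6, 11, 44]
After line 3 (b.append mutates the shared list): a = [6, 11, 44, 68], b = [6, 11, 44, 68]

[6, 11, 44, 68]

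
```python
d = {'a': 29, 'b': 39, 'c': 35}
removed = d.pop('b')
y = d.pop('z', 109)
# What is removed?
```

After line 1: d = {'a': 29, 'b': 39, 'c': 35}
After line 2 (pop 'b' returns 39): d = {'a': 29, 'c': 35}, removed = 39
After line 3 (pop 'z' missing, returns default 109): d = {'a': 29, 'c': 35}, y = 109

39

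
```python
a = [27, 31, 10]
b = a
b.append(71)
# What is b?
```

After line 1: a = [27, 31, 10]
After line 2 (b = a is an alias, same object): a = [27, 31, 10], b = [27, 31, 10]
After line 3 (b.append mutates the shared list): a = [27, 31, 10, 71], b = [27, 31, 10, 71]

[27, 31, 10, 71]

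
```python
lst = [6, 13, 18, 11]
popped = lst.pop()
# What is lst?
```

[6, 13, 18]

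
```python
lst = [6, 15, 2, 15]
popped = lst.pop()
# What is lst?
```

[6, 15, 2]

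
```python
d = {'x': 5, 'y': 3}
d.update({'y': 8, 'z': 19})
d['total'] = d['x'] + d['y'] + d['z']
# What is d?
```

After line 1: d = {'x': 5, 'y': 3}
After line 2 (y overwritten, z added): d = {'x': 5, 'y': 8, 'z': 19}
After line 3 (total = 5 + 8 + 19 = 32): d = {'x': 5, 'y': 8, 'z': 19, 'total': 32}

{'x': 5, 'y': 8, 'z': 19, 'total': 32}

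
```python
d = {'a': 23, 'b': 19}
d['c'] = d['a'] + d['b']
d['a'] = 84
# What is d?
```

After line 1: d = {'a': 23, 'b': 19}
After line 2 (d['c'] = 23 + 19): d = {'a': 23, 'b': 19, 'c': 42}
After line 3: d = {'a': 84, 'b': 19, 'c': 42}

{'a': 84, 'b': 19, 'c': 42}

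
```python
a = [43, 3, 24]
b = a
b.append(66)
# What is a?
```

After line 1: a = [43, 3, 24]
After line 2 (b = a is an alias, same object): a = [43, 3, 24], b = [43, 3, 24]
After line 3 (b.append mutates the shared list): a = [43, 3, 24, 66], b = [43, 3, 24, 66]

[43, 3, 24, 66]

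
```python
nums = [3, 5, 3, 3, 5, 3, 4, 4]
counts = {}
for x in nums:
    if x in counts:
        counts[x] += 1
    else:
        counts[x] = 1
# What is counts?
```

Initial: counts = {}, nums = [3, 5, 3, 3, 5, 3, 4, 4]
See 3: counts = {3: 1}
See 5: counts = {3: 1, 5: 1}
See 3: counts = {3: 2, 5: 1}
See 3: counts = {3: 3, 5: 1}
See 5: counts = {3: 3, 5: 2}
See 3: counts = {3: 4, 5: 2}
See 4: counts = {3: 4, 5: 2, 4: 1}
See 4: counts = {3: 4, 5: 2, 4: 2}

{3: 4, 5: 2, 4: 2}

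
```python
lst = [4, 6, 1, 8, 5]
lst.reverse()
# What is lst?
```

[5, 8, 1, 6, 4]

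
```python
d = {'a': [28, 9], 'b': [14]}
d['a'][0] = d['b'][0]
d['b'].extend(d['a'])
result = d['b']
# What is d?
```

After line 1: d = {'a': [28, 9], 'b': [14]}
After line 2 (a[0] = b[0] = 14): d = {'a': [14, 9], 'b': [14]}
After line 3 (b.extend(a) appends [14, 9]): d = {'a': [14, 9], 'b': [14, 14, 9]}
After line 4: result = d['b'] = [14, 14, 9]

{'a': [14, 9], 'b': [14, 14, 9]}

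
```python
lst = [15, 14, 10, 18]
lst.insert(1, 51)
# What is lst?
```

[15, 51, 14, 10, 18]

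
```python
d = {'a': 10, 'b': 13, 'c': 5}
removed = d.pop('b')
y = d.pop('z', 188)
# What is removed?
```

After line 1: d = {'a': 10, 'b': 13, 'c': 5}
After line 2 (pop 'b' returns 13): d = {'a': 10, 'c': 5}, removed = 13
After line 3 (pop 'z' missing, returns default 188): d = {'a': 10, 'c': 5}, y = 188

13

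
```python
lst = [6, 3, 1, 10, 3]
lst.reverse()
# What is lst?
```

[3, 10, 1, 3, 6]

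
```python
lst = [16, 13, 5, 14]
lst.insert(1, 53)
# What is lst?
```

[16, 53, 13, 5, 14]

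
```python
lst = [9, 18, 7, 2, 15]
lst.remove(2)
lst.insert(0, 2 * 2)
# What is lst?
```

After line 1: lst = [9, 18, 7, 2, 15]
After line 2 (remove first 2): lst = [9, 18, 7, 15]
After line 3 (insert 4 at index 0): lst = [4, 9, 18, 7, 15]

[4, 9, 18, 7, 15]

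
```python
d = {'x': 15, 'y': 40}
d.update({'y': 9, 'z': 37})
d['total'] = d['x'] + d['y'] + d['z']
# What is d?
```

After line 1: d = {'x': 15, 'y': 40}
After line 2 (y overwritten, z added): d = {'x': 15, 'y': 9, 'z': 37}
After line 3 (total = 15 + 9 + 37 = 61): d = {'x': 15, 'y': 9, 'z': 37, 'total': 61}

{'x': 15, 'y': 9, 'z': 37, 'total': 61}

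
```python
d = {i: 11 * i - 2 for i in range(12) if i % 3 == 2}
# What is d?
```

{2: 20, 5: 53, 8: 86, 11: 119}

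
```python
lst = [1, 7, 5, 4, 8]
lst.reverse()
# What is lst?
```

[8, 4, 5, 7, 1]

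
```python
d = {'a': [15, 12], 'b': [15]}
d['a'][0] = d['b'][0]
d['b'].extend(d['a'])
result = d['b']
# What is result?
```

After line 1: d = {'a': [15, 12], 'b': [15]}
After line 2 (a[0] = b[0] = 15): d = {'a': [15, 12], 'b': [15]}
After line 3 (b.extend(a) appends [15, 12]): d = {'a': [15, 12], 'b': [15, 15, 12]}
After line 4: result = d['b'] = [15, 15, 12]

[15, 15, 12]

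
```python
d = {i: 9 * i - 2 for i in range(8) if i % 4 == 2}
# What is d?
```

{2: 16, 6: 52}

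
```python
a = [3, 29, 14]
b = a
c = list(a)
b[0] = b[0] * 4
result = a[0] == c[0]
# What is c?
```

After line 1: a = [3, 29, 14]
After line 2 (b = a, alias): a = [3, 29, 14], b = [3, 29, 14]
After line 3 (c = list(a) is a copy, new object): c = [3, 29, 14]
After line 4 (b[0] = 3 * 4 = 12; mutates shared a/b): a = b = [12, 29, 14], c = [3, 29, 14]
After line 5 (a[0] = 12, c[0] = 3; result = False)

[3, 29, 14]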